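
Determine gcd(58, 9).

1

gcd(58, 9):
  58 = 6×9 + 4
  9 = 2×4 + 1
  4 = 4×1
so gcd(58, 9) = 1.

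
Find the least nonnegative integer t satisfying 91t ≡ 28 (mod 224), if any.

gcd(224, 91) = 7.
7 divides 28, so solutions exist.
By Bézout, 91·(5) + 224·(-2) = 7.
So 91·(5) ≡ 7 (mod 224); multiply by 4: t ≡ 20 (mod 32).
Smallest nonnegative: t = 20 mod 32 = 20.

20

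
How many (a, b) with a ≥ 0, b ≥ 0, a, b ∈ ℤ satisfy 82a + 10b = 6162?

15

gcd(82, 10) = 2  (82 = 8*10 + 2, 10 = 5*2).
Back-substituting, 82*(1) + 10*(-8) = 2.
Scale by 3081: one solution is (3081, -24648). Reduce a mod 5: (1, 608).
General: a = 1 + 5t, b = 608 - 41t.
a ≥ 0 ⇒ t ≥ 0; b ≥ 0 ⇒ t ≤ 14. So t ∈ [0, 14]: 15 solutions.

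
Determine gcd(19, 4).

gcd(19, 4):
  19 = 4×4 + 3
  4 = 1×3 + 1
  3 = 3×1
so gcd(19, 4) = 1.

1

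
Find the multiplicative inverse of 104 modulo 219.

gcd(219, 104):
  219 = 2*104 + 11
  104 = 9*11 + 5
  11 = 2*5 + 1
  5 = 5*1
so gcd(219, 104) = 1.
Back-substitute for Bézout coefficients:
  1 = 11 - 2*5
  ... = 104*(-40) + 219*(19)
So 104*-40 ≡ 1 (mod 219), and -40 mod 219 = 179.

179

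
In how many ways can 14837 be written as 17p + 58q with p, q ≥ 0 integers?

gcd(58, 17):
  58 = 3*17 + 7
  17 = 2*7 + 3
  7 = 2*3 + 1
  3 = 3*1
so gcd(58, 17) = 1.
Back-substitute for Bézout coefficients:
  1 = 7 - 2*3
  ... = 17*(-17) + 58*(5)
Scale by 14837: one solution is (-252229, 74185). Reduce p mod 58: (13, 252).
General: p = 13 + 58t, q = 252 - 17t.
p ≥ 0 ⇒ t ≥ 0; q ≥ 0 ⇒ t ≤ 14. So t ∈ [0, 14]: 15 solutions.

15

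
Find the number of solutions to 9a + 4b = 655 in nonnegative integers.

18

gcd(9, 4):
  9 = 2·4 + 1
  4 = 4·1
so gcd(9, 4) = 1.
Back-substitute for Bézout coefficients:
  1 = 9 - 2·4
  ... = 9·(1) + 4·(-2)
Scale by 655: one solution is (655, -1310). Reduce a mod 4: (3, 157).
General: a = 3 + 4t, b = 157 - 9t.
a ≥ 0 ⇒ t ≥ 0; b ≥ 0 ⇒ t ≤ 17. So t ∈ [0, 17]: 18 solutions.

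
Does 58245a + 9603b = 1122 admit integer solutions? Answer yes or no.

yes

gcd(58245, 9603) = 33  (58245 = 6*9603 + 627, 9603 = 15*627 + 198, 627 = 3*198 + 33, 198 = 6*33).
33 divides 1122, so integer solutions exist.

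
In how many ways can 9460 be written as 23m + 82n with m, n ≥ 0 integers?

5

gcd(82, 23) = 1  (82 = 3·23 + 13, 23 = 1·13 + 10, 13 = 1·10 + 3, 10 = 3·3 + 1, 3 = 3·1).
Back-substituting, 23·(25) + 82·(-7) = 1.
Scale by 9460: one solution is (236500, -66220). Reduce m mod 82: (12, 112).
General: m = 12 + 82t, n = 112 - 23t.
m ≥ 0 ⇒ t ≥ 0; n ≥ 0 ⇒ t ≤ 4. So t ∈ [0, 4]: 5 solutions.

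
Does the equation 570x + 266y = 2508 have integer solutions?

gcd(570, 266):
  570 = 2×266 + 38
  266 = 7×38
so gcd(570, 266) = 38.
38 divides 2508, so integer solutions exist.

yes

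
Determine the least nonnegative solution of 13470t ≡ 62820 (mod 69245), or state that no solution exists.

gcd(69245, 13470) = 5.
5 divides 62820, so solutions exist.
By Bézout, 13470×(1352) + 69245×(-263) = 5.
So 13470×(1352) ≡ 5 (mod 69245); multiply by 12564: t ≡ 16986528 (mod 13849).
Smallest nonnegative: t = 16986528 mod 13849 = 7654.

7654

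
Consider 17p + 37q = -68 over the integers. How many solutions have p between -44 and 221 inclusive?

gcd(37, 17):
  37 = 2×17 + 3
  17 = 5×3 + 2
  3 = 1×2 + 1
  2 = 2×1
so gcd(37, 17) = 1.
Back-substitute for Bézout coefficients:
  1 = 3 - 1×2
  ... = 17×(-13) + 37×(6)
Scale by -68: particular solution (884, -408); reduce p mod 37: (33, -17).
General solution: p = 33 + 37t, q = -17 - 17t for integer t.
-44 ≤ 33 + 37t ≤ 221 gives t ∈ [-2, 5], which is 8 values.

8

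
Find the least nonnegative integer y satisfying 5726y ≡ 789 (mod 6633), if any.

5835

gcd(6633, 5726):
  6633 = 1·5726 + 907
  5726 = 6·907 + 284
  907 = 3·284 + 55
  284 = 5·55 + 9
  55 = 6·9 + 1
  9 = 9·1
so gcd(6633, 5726) = 1.
1 divides 789, so solutions exist.
Back-substitute for Bézout coefficients:
  1 = 55 - 6·9
  ... = 5726·(-724) + 6633·(625)
So 5726·(-724) ≡ 1 (mod 6633); multiply by 789: y ≡ -571236 (mod 6633).
Smallest nonnegative: y = -571236 mod 6633 = 5835.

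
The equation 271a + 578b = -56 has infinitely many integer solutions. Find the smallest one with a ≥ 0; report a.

gcd(578, 271) = 1  (578 = 2*271 + 36, 271 = 7*36 + 19, 36 = 1*19 + 17, 19 = 1*17 + 2, 17 = 8*2 + 1, 2 = 2*1).
1 divides -56, so solutions exist.
Back-substituting, 271*(-273) + 578*(128) = 1.
Scale by -56/1 = -56: (a₀, b₀) = (15288, -7168).
General solution: a = 15288 + 578t, b = -7168 - 271t for integer t.
a ≥ 0: smallest is 15288 mod 578 = 260 (at t = -26), with b = -122.

260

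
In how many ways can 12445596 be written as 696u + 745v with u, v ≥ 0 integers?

gcd(745, 696) = 1.
By Bézout, 696×(76) + 745×(-71) = 1.
One solution: (631, 16116).
General: u = 631 + 745t, v = 16116 - 696t.
u ≥ 0 ⇒ t ≥ 0; v ≥ 0 ⇒ t ≤ 23. So t ∈ [0, 23]: 24 solutions.

24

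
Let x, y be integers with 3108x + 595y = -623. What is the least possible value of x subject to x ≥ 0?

49

gcd(3108, 595) = 7.
7 divides -623, so solutions exist.
By Bézout, 3108×(9) + 595×(-47) = 7.
Scale by -623/7 = -89: (x₀, y₀) = (-801, 4183).
General solution: x = -801 + 85t, y = 4183 - 444t for integer t.
x ≥ 0: smallest is -801 mod 85 = 49 (at t = 10), with y = -257.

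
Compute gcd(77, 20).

1

gcd(77, 20):
  77 = 3×20 + 17
  20 = 1×17 + 3
  17 = 5×3 + 2
  3 = 1×2 + 1
  2 = 2×1
so gcd(77, 20) = 1.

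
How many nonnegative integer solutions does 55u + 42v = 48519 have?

21

gcd(55, 42) = 1  (55 = 1*42 + 13, 42 = 3*13 + 3, 13 = 4*3 + 1, 3 = 3*1).
Back-substituting, 55*(13) + 42*(-17) = 1.
Scale by 48519: one solution is (630747, -824823). Reduce u mod 42: (33, 1112).
General: u = 33 + 42t, v = 1112 - 55t.
u ≥ 0 ⇒ t ≥ 0; v ≥ 0 ⇒ t ≤ 20. So t ∈ [0, 20]: 21 solutions.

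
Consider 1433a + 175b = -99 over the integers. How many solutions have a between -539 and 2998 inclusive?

21

gcd(1433, 175) = 1  (1433 = 8×175 + 33, 175 = 5×33 + 10, 33 = 3×10 + 3, 10 = 3×3 + 1, 3 = 3×1).
Back-substituting, 1433×(-53) + 175×(434) = 1.
Scale by -99: particular solution (5247, -42966); reduce a mod 175: (172, -1409).
General solution: a = 172 + 175t, b = -1409 - 1433t for integer t.
-539 ≤ 172 + 175t ≤ 2998 gives t ∈ [-4, 16], which is 21 values.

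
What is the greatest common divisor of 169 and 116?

1

gcd(169, 116) = 1  (169 = 1×116 + 53, 116 = 2×53 + 10, 53 = 5×10 + 3, 10 = 3×3 + 1, 3 = 3×1).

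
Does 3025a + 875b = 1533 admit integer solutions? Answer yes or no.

gcd(3025, 875) = 25  (3025 = 3×875 + 400, 875 = 2×400 + 75, 400 = 5×75 + 25, 75 = 3×25).
25 does not divide 1533 (remainder 8), so no integer solutions.

no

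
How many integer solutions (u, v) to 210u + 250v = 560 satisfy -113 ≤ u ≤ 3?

4

gcd(250, 210) = 10.
By Bézout, 210·(6) + 250·(-5) = 10.
Particular solution: (11, -7).
General solution: u = 11 + 25t, v = -7 - 21t for integer t.
-113 ≤ 11 + 25t ≤ 3 gives t ∈ [-4, -1], which is 4 values.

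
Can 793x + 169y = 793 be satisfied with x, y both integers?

yes

gcd(793, 169) = 13.
13 divides 793, so integer solutions exist.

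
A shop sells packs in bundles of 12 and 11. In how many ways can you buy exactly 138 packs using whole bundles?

Need nonnegative integers with 12j + 11k = 138.
gcd(12, 11) = 1, and 12·(1) + 11·(-1) = 1.
So (j₀, k₀) = (138, -138); general j = 138 + 11t, k = -138 - 12t.
j ≥ 0 ⇒ t ≥ -12; k ≥ 0 ⇒ t ≤ -12. That's 1 value of t.

1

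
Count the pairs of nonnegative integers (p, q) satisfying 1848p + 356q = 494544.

gcd(1848, 356) = 4  (1848 = 5·356 + 68, 356 = 5·68 + 16, 68 = 4·16 + 4, 16 = 4·4).
Back-substituting, 1848·(21) + 356·(-109) = 4.
Scale by 123636: one solution is (2596356, -13476324). Reduce p mod 89: (48, 1140).
General: p = 48 + 89t, q = 1140 - 462t.
p ≥ 0 ⇒ t ≥ 0; q ≥ 0 ⇒ t ≤ 2. So t ∈ [0, 2]: 3 solutions.

3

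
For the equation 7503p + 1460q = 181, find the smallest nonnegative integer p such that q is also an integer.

gcd(7503, 1460) = 1.
1 divides 181, so solutions exist.
By Bézout, 7503*(187) + 1460*(-961) = 1.
Scale by 181/1 = 181: (p₀, q₀) = (33847, -173941).
General solution: p = 33847 + 1460t, q = -173941 - 7503t for integer t.
p ≥ 0: smallest is 33847 mod 1460 = 267 (at t = -23), with q = -1372.

267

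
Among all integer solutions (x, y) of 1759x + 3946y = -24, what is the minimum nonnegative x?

2766

gcd(3946, 1759) = 1  (3946 = 2*1759 + 428, 1759 = 4*428 + 47, 428 = 9*47 + 5, 47 = 9*5 + 2, 5 = 2*2 + 1, 2 = 2*1).
1 divides -24, so solutions exist.
Back-substituting, 1759*(-1595) + 3946*(711) = 1.
Scale by -24/1 = -24: (x₀, y₀) = (38280, -17064).
General solution: x = 38280 + 3946t, y = -17064 - 1759t for integer t.
x ≥ 0: smallest is 38280 mod 3946 = 2766 (at t = -9), with y = -1233.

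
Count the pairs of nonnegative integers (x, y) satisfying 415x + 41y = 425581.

gcd(415, 41):
  415 = 10*41 + 5
  41 = 8*5 + 1
  5 = 5*1
so gcd(415, 41) = 1.
Back-substitute for Bézout coefficients:
  1 = 41 - 8*5
  ... = 415*(-8) + 41*(81)
Scale by 425581: one solution is (-3404648, 34472061). Reduce x mod 41: (33, 10046).
General: x = 33 + 41t, y = 10046 - 415t.
x ≥ 0 ⇒ t ≥ 0; y ≥ 0 ⇒ t ≤ 24. So t ∈ [0, 24]: 25 solutions.

25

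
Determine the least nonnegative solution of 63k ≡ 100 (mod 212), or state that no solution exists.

116

gcd(212, 63):
  212 = 3·63 + 23
  63 = 2·23 + 17
  23 = 1·17 + 6
  17 = 2·6 + 5
  6 = 1·5 + 1
  5 = 5·1
so gcd(212, 63) = 1.
1 divides 100, so solutions exist.
Back-substitute for Bézout coefficients:
  1 = 6 - 1·5
  ... = 63·(-37) + 212·(11)
So 63·(-37) ≡ 1 (mod 212); multiply by 100: k ≡ -3700 (mod 212).
Smallest nonnegative: k = -3700 mod 212 = 116.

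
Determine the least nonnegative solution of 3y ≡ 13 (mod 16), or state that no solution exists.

gcd(16, 3) = 1  (16 = 5×3 + 1, 3 = 3×1).
1 divides 13, so solutions exist.
Back-substituting, 3×(-5) + 16×(1) = 1.
So 3×(-5) ≡ 1 (mod 16); multiply by 13: y ≡ -65 (mod 16).
Smallest nonnegative: y = -65 mod 16 = 15.

15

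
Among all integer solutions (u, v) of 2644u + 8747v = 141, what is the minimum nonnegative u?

gcd(8747, 2644) = 1  (8747 = 3*2644 + 815, 2644 = 3*815 + 199, 815 = 4*199 + 19, 199 = 10*19 + 9, 19 = 2*9 + 1, 9 = 9*1).
1 divides 141, so solutions exist.
Back-substituting, 2644*(-923) + 8747*(279) = 1.
Scale by 141/1 = 141: (u₀, v₀) = (-130143, 39339).
General solution: u = -130143 + 8747t, v = 39339 - 2644t for integer t.
u ≥ 0: smallest is -130143 mod 8747 = 1062 (at t = 15), with v = -321.

1062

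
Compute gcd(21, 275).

1

gcd(275, 21):
  275 = 13×21 + 2
  21 = 10×2 + 1
  2 = 2×1
so gcd(275, 21) = 1.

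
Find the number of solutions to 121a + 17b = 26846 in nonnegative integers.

gcd(121, 17) = 1  (121 = 7*17 + 2, 17 = 8*2 + 1, 2 = 2*1).
Back-substituting, 121*(-8) + 17*(57) = 1.
Scale by 26846: one solution is (-214768, 1530222). Reduce a mod 17: (10, 1508).
General: a = 10 + 17t, b = 1508 - 121t.
a ≥ 0 ⇒ t ≥ 0; b ≥ 0 ⇒ t ≤ 12. So t ∈ [0, 12]: 13 solutions.

13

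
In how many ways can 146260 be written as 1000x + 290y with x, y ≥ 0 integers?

5

gcd(1000, 290) = 10.
By Bézout, 1000*(9) + 290*(-31) = 10.
One solution: (3, 494).
General: x = 3 + 29t, y = 494 - 100t.
x ≥ 0 ⇒ t ≥ 0; y ≥ 0 ⇒ t ≤ 4. So t ∈ [0, 4]: 5 solutions.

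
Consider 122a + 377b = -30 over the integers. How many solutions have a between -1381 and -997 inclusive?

gcd(377, 122) = 1  (377 = 3*122 + 11, 122 = 11*11 + 1, 11 = 11*1).
Back-substituting, 122*(34) + 377*(-11) = 1.
Scale by -30: particular solution (-1020, 330); reduce a mod 377: (111, -36).
General solution: a = 111 + 377t, b = -36 - 122t for integer t.
-1381 ≤ 111 + 377t ≤ -997 gives t ∈ [-3, -3], which is 1 value.

1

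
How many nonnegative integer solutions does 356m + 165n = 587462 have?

gcd(356, 165) = 1.
By Bézout, 356*(-19) + 165*(41) = 1.
One solution: (142, 3254).
General: m = 142 + 165t, n = 3254 - 356t.
m ≥ 0 ⇒ t ≥ 0; n ≥ 0 ⇒ t ≤ 9. So t ∈ [0, 9]: 10 solutions.

10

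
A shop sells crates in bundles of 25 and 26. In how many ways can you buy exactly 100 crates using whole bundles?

Need nonnegative integers with 25j + 26k = 100.
gcd(25, 26) = 1, and 25·(-1) + 26·(1) = 1.
So (j₀, k₀) = (-100, 100); general j = -100 + 26t, k = 100 - 25t.
j ≥ 0 ⇒ t ≥ 4; k ≥ 0 ⇒ t ≤ 4. That's 1 value of t.

1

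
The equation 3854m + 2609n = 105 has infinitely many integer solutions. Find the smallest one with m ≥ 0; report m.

1226

gcd(3854, 2609):
  3854 = 1×2609 + 1245
  2609 = 2×1245 + 119
  1245 = 10×119 + 55
  119 = 2×55 + 9
  55 = 6×9 + 1
  9 = 9×1
so gcd(3854, 2609) = 1.
1 divides 105, so solutions exist.
Back-substitute for Bézout coefficients:
  1 = 55 - 6×9
  ... = 3854×(285) + 2609×(-421)
Scale by 105/1 = 105: (m₀, n₀) = (29925, -44205).
General solution: m = 29925 + 2609t, n = -44205 - 3854t for integer t.
m ≥ 0: smallest is 29925 mod 2609 = 1226 (at t = -11), with n = -1811.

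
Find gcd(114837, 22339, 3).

1

gcd(114837, 22339) = 1  (114837 = 5·22339 + 3142, 22339 = 7·3142 + 345, 3142 = 9·345 + 37, 345 = 9·37 + 12, 37 = 3·12 + 1, 12 = 12·1).
gcd(1, 3) = 1.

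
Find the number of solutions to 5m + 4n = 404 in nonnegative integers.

21

gcd(5, 4) = 1.
By Bézout, 5*(1) + 4*(-1) = 1.
One solution: (0, 101).
General: m = 0 + 4t, n = 101 - 5t.
m ≥ 0 ⇒ t ≥ 0; n ≥ 0 ⇒ t ≤ 20. So t ∈ [0, 20]: 21 solutions.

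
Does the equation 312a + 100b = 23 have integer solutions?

gcd(312, 100) = 4  (312 = 3*100 + 12, 100 = 8*12 + 4, 12 = 3*4).
4 does not divide 23 (remainder 3), so no integer solutions.

no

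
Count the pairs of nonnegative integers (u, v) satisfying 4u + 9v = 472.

14

gcd(9, 4):
  9 = 2×4 + 1
  4 = 4×1
so gcd(9, 4) = 1.
Back-substitute for Bézout coefficients:
  1 = 9 - 2×4
  ... = 4×(-2) + 9×(1)
Scale by 472: one solution is (-944, 472). Reduce u mod 9: (1, 52).
General: u = 1 + 9t, v = 52 - 4t.
u ≥ 0 ⇒ t ≥ 0; v ≥ 0 ⇒ t ≤ 13. So t ∈ [0, 13]: 14 solutions.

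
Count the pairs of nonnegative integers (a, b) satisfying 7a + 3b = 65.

3

gcd(7, 3) = 1  (7 = 2·3 + 1, 3 = 3·1).
Back-substituting, 7·(1) + 3·(-2) = 1.
Scale by 65: one solution is (65, -130). Reduce a mod 3: (2, 17).
General: a = 2 + 3t, b = 17 - 7t.
a ≥ 0 ⇒ t ≥ 0; b ≥ 0 ⇒ t ≤ 2. So t ∈ [0, 2]: 3 solutions.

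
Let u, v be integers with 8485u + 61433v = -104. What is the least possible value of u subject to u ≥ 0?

49617

gcd(61433, 8485):
  61433 = 7×8485 + 2038
  8485 = 4×2038 + 333
  2038 = 6×333 + 40
  333 = 8×40 + 13
  40 = 3×13 + 1
  13 = 13×1
so gcd(61433, 8485) = 1.
1 divides -104, so solutions exist.
Back-substitute for Bézout coefficients:
  1 = 40 - 3×13
  ... = 8485×(-4612) + 61433×(637)
Scale by -104/1 = -104: (u₀, v₀) = (479648, -66248).
General solution: u = 479648 + 61433t, v = -66248 - 8485t for integer t.
u ≥ 0: smallest is 479648 mod 61433 = 49617 (at t = -7), with v = -6853.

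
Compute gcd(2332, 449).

gcd(2332, 449):
  2332 = 5×449 + 87
  449 = 5×87 + 14
  87 = 6×14 + 3
  14 = 4×3 + 2
  3 = 1×2 + 1
  2 = 2×1
so gcd(2332, 449) = 1.

1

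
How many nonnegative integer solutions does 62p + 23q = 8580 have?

6

gcd(62, 23) = 1  (62 = 2·23 + 16, 23 = 1·16 + 7, 16 = 2·7 + 2, 7 = 3·2 + 1, 2 = 2·1).
Back-substituting, 62·(-10) + 23·(27) = 1.
Scale by 8580: one solution is (-85800, 231660). Reduce p mod 23: (13, 338).
General: p = 13 + 23t, q = 338 - 62t.
p ≥ 0 ⇒ t ≥ 0; q ≥ 0 ⇒ t ≤ 5. So t ∈ [0, 5]: 6 solutions.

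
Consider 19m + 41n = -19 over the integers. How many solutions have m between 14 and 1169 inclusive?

28

gcd(41, 19) = 1.
By Bézout, 19*(13) + 41*(-6) = 1.
Particular solution: (40, -19).
General solution: m = 40 + 41t, n = -19 - 19t for integer t.
14 ≤ 40 + 41t ≤ 1169 gives t ∈ [0, 27], which is 28 values.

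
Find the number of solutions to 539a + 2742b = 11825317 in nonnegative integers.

gcd(2742, 539) = 1  (2742 = 5×539 + 47, 539 = 11×47 + 22, 47 = 2×22 + 3, 22 = 7×3 + 1, 3 = 3×1).
Back-substituting, 539×(875) + 2742×(-172) = 1.
Scale by 11825317: one solution is (10347152375, -2033954524). Reduce a mod 2742: (1499, 4018).
General: a = 1499 + 2742t, b = 4018 - 539t.
a ≥ 0 ⇒ t ≥ 0; b ≥ 0 ⇒ t ≤ 7. So t ∈ [0, 7]: 8 solutions.

8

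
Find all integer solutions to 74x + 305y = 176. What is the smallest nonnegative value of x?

gcd(305, 74):
  305 = 4*74 + 9
  74 = 8*9 + 2
  9 = 4*2 + 1
  2 = 2*1
so gcd(305, 74) = 1.
1 divides 176, so solutions exist.
Back-substitute for Bézout coefficients:
  1 = 9 - 4*2
  ... = 74*(-136) + 305*(33)
Scale by 176/1 = 176: (x₀, y₀) = (-23936, 5808).
General solution: x = -23936 + 305t, y = 5808 - 74t for integer t.
x ≥ 0: smallest is -23936 mod 305 = 159 (at t = 79), with y = -38.

159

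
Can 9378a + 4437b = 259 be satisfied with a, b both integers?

gcd(9378, 4437) = 9  (9378 = 2·4437 + 504, 4437 = 8·504 + 405, 504 = 1·405 + 99, 405 = 4·99 + 9, 99 = 11·9).
9 does not divide 259 (remainder 7), so no integer solutions.

no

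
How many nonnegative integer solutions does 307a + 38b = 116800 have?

gcd(307, 38):
  307 = 8×38 + 3
  38 = 12×3 + 2
  3 = 1×2 + 1
  2 = 2×1
so gcd(307, 38) = 1.
Back-substitute for Bézout coefficients:
  1 = 3 - 1×2
  ... = 307×(13) + 38×(-105)
Scale by 116800: one solution is (1518400, -12264000). Reduce a mod 38: (34, 2799).
General: a = 34 + 38t, b = 2799 - 307t.
a ≥ 0 ⇒ t ≥ 0; b ≥ 0 ⇒ t ≤ 9. So t ∈ [0, 9]: 10 solutions.

10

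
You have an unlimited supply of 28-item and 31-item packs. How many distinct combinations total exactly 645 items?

Need nonnegative integers with 28j + 31k = 645.
gcd(28, 31) = 1, and 28·(10) + 31·(-9) = 1.
So (j₀, k₀) = (6450, -5805); general j = 6450 + 31t, k = -5805 - 28t.
j ≥ 0 ⇒ t ≥ -208; k ≥ 0 ⇒ t ≤ -208. That's 1 value of t.

1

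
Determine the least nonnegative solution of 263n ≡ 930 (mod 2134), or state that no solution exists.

gcd(2134, 263) = 1.
1 divides 930, so solutions exist.
By Bézout, 263·(-925) + 2134·(114) = 1.
So 263·(-925) ≡ 1 (mod 2134); multiply by 930: n ≡ -860250 (mod 2134).
Smallest nonnegative: n = -860250 mod 2134 = 1886.

1886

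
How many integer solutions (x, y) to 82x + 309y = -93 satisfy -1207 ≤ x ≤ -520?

gcd(309, 82) = 1  (309 = 3×82 + 63, 82 = 1×63 + 19, 63 = 3×19 + 6, 19 = 3×6 + 1, 6 = 6×1).
Back-substituting, 82×(49) + 309×(-13) = 1.
Scale by -93: particular solution (-4557, 1209); reduce x mod 309: (78, -21).
General solution: x = 78 + 309t, y = -21 - 82t for integer t.
-1207 ≤ 78 + 309t ≤ -520 gives t ∈ [-4, -2], which is 3 values.

3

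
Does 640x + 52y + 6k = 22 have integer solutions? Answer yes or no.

yes

gcd(640, 52) = 4  (640 = 12×52 + 16, 52 = 3×16 + 4, 16 = 4×4).
gcd(4, 6) = 2.
2 divides 22, so integer solutions exist.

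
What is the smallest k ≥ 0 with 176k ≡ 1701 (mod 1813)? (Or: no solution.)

329

gcd(1813, 176):
  1813 = 10×176 + 53
  176 = 3×53 + 17
  53 = 3×17 + 2
  17 = 8×2 + 1
  2 = 2×1
so gcd(1813, 176) = 1.
1 divides 1701, so solutions exist.
Back-substitute for Bézout coefficients:
  1 = 17 - 8×2
  ... = 176×(855) + 1813×(-83)
So 176×(855) ≡ 1 (mod 1813); multiply by 1701: k ≡ 1454355 (mod 1813).
Smallest nonnegative: k = 1454355 mod 1813 = 329.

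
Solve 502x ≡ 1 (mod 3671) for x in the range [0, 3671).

gcd(3671, 502):
  3671 = 7×502 + 157
  502 = 3×157 + 31
  157 = 5×31 + 2
  31 = 15×2 + 1
  2 = 2×1
so gcd(3671, 502) = 1.
Back-substitute for Bézout coefficients:
  1 = 31 - 15×2
  ... = 502×(1777) + 3671×(-243)
So 502×1777 ≡ 1 (mod 3671), and 1777 mod 3671 = 1777.

1777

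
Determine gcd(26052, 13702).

gcd(26052, 13702):
  26052 = 1×13702 + 12350
  13702 = 1×12350 + 1352
  12350 = 9×1352 + 182
  1352 = 7×182 + 78
  182 = 2×78 + 26
  78 = 3×26
so gcd(26052, 13702) = 26.

26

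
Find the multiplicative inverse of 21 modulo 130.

gcd(130, 21) = 1  (130 = 6·21 + 4, 21 = 5·4 + 1, 4 = 4·1).
Back-substituting, 21·(31) + 130·(-5) = 1.
So 21·31 ≡ 1 (mod 130), and 31 mod 130 = 31.

31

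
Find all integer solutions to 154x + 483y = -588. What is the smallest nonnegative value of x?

gcd(483, 154):
  483 = 3*154 + 21
  154 = 7*21 + 7
  21 = 3*7
so gcd(483, 154) = 7.
7 divides -588, so solutions exist.
Back-substitute for Bézout coefficients:
  7 = 154 - 7*21
  ... = 154*(22) + 483*(-7)
Scale by -588/7 = -84: (x₀, y₀) = (-1848, 588).
General solution: x = -1848 + 69t, y = 588 - 22t for integer t.
x ≥ 0: smallest is -1848 mod 69 = 15 (at t = 27), with y = -6.

15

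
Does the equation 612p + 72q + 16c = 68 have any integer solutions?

gcd(612, 72) = 36  (612 = 8×72 + 36, 72 = 2×36).
gcd(36, 16) = 4.
4 divides 68, so integer solutions exist.

yes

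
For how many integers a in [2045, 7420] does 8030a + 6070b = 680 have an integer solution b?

8

gcd(8030, 6070) = 10  (8030 = 1*6070 + 1960, 6070 = 3*1960 + 190, 1960 = 10*190 + 60, 190 = 3*60 + 10, 60 = 6*10).
Back-substituting, 8030*(-96) + 6070*(127) = 10.
Scale by 68: particular solution (-6528, 8636); reduce a mod 607: (149, -197).
General solution: a = 149 + 607t, b = -197 - 803t for integer t.
2045 ≤ 149 + 607t ≤ 7420 gives t ∈ [4, 11], which is 8 values.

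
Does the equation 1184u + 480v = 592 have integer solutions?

no

gcd(1184, 480) = 32  (1184 = 2·480 + 224, 480 = 2·224 + 32, 224 = 7·32).
32 does not divide 592 (remainder 16), so no integer solutions.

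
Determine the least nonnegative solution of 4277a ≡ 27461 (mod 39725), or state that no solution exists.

3443

gcd(39725, 4277) = 7.
7 divides 27461, so solutions exist.
By Bézout, 4277·(-1709) + 39725·(184) = 7.
So 4277·(-1709) ≡ 7 (mod 39725); multiply by 3923: a ≡ -6704407 (mod 5675).
Smallest nonnegative: a = -6704407 mod 5675 = 3443.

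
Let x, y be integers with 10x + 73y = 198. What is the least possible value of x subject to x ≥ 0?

49

gcd(73, 10):
  73 = 7×10 + 3
  10 = 3×3 + 1
  3 = 3×1
so gcd(73, 10) = 1.
1 divides 198, so solutions exist.
Back-substitute for Bézout coefficients:
  1 = 10 - 3×3
  ... = 10×(22) + 73×(-3)
Scale by 198/1 = 198: (x₀, y₀) = (4356, -594).
General solution: x = 4356 + 73t, y = -594 - 10t for integer t.
x ≥ 0: smallest is 4356 mod 73 = 49 (at t = -59), with y = -4.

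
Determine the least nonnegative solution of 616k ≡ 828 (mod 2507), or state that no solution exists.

506

gcd(2507, 616):
  2507 = 4×616 + 43
  616 = 14×43 + 14
  43 = 3×14 + 1
  14 = 14×1
so gcd(2507, 616) = 1.
1 divides 828, so solutions exist.
Back-substitute for Bézout coefficients:
  1 = 43 - 3×14
  ... = 616×(-175) + 2507×(43)
So 616×(-175) ≡ 1 (mod 2507); multiply by 828: k ≡ -144900 (mod 2507).
Smallest nonnegative: k = -144900 mod 2507 = 506.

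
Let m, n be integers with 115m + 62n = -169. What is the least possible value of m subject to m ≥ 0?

5

gcd(115, 62):
  115 = 1×62 + 53
  62 = 1×53 + 9
  53 = 5×9 + 8
  9 = 1×8 + 1
  8 = 8×1
so gcd(115, 62) = 1.
1 divides -169, so solutions exist.
Back-substitute for Bézout coefficients:
  1 = 9 - 1×8
  ... = 115×(-7) + 62×(13)
Scale by -169/1 = -169: (m₀, n₀) = (1183, -2197).
General solution: m = 1183 + 62t, n = -2197 - 115t for integer t.
m ≥ 0: smallest is 1183 mod 62 = 5 (at t = -19), with n = -12.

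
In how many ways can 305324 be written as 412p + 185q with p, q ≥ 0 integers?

4

gcd(412, 185):
  412 = 2×185 + 42
  185 = 4×42 + 17
  42 = 2×17 + 8
  17 = 2×8 + 1
  8 = 8×1
so gcd(412, 185) = 1.
Back-substitute for Bézout coefficients:
  1 = 17 - 2×8
  ... = 412×(-22) + 185×(49)
Scale by 305324: one solution is (-6717128, 14960876). Reduce p mod 185: (37, 1568).
General: p = 37 + 185t, q = 1568 - 412t.
p ≥ 0 ⇒ t ≥ 0; q ≥ 0 ⇒ t ≤ 3. So t ∈ [0, 3]: 4 solutions.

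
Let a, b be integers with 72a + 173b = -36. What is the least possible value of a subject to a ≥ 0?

86

gcd(173, 72):
  173 = 2·72 + 29
  72 = 2·29 + 14
  29 = 2·14 + 1
  14 = 14·1
so gcd(173, 72) = 1.
1 divides -36, so solutions exist.
Back-substitute for Bézout coefficients:
  1 = 29 - 2·14
  ... = 72·(-12) + 173·(5)
Scale by -36/1 = -36: (a₀, b₀) = (432, -180).
General solution: a = 432 + 173t, b = -180 - 72t for integer t.
a ≥ 0: smallest is 432 mod 173 = 86 (at t = -2), with b = -36.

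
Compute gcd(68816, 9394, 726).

22

gcd(68816, 9394):
  68816 = 7×9394 + 3058
  9394 = 3×3058 + 220
  3058 = 13×220 + 198
  220 = 1×198 + 22
  198 = 9×22
so gcd(68816, 9394) = 22.
gcd(22, 726) = 22.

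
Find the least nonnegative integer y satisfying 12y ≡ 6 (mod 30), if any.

3

gcd(30, 12) = 6.
6 divides 6, so solutions exist.
By Bézout, 12×(-2) + 30×(1) = 6.
So 12×(-2) ≡ 6 (mod 30); multiply by 1: y ≡ -2 (mod 5).
Smallest nonnegative: y = -2 mod 5 = 3.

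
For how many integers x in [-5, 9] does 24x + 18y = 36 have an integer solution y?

gcd(24, 18) = 6.
By Bézout, 24×(1) + 18×(-1) = 6.
Particular solution: (0, 2).
General solution: x = 0 + 3t, y = 2 - 4t for integer t.
-5 ≤ 0 + 3t ≤ 9 gives t ∈ [-1, 3], which is 5 values.

5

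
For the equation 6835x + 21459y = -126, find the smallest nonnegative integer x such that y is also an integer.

12147

gcd(21459, 6835) = 1.
1 divides -126, so solutions exist.
By Bézout, 6835×(1777) + 21459×(-566) = 1.
Scale by -126/1 = -126: (x₀, y₀) = (-223902, 71316).
General solution: x = -223902 + 21459t, y = 71316 - 6835t for integer t.
x ≥ 0: smallest is -223902 mod 21459 = 12147 (at t = 11), with y = -3869.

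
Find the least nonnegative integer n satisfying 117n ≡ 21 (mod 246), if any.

17

gcd(246, 117):
  246 = 2*117 + 12
  117 = 9*12 + 9
  12 = 1*9 + 3
  9 = 3*3
so gcd(246, 117) = 3.
3 divides 21, so solutions exist.
Back-substitute for Bézout coefficients:
  3 = 12 - 1*9
  ... = 117*(-21) + 246*(10)
So 117*(-21) ≡ 3 (mod 246); multiply by 7: n ≡ -147 (mod 82).
Smallest nonnegative: n = -147 mod 82 = 17.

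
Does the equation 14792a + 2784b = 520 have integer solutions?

gcd(14792, 2784) = 8.
8 divides 520, so integer solutions exist.

yes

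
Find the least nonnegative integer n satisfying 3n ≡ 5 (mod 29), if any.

gcd(29, 3) = 1.
1 divides 5, so solutions exist.
By Bézout, 3×(10) + 29×(-1) = 1.
So 3×(10) ≡ 1 (mod 29); multiply by 5: n ≡ 50 (mod 29).
Smallest nonnegative: n = 50 mod 29 = 21.

21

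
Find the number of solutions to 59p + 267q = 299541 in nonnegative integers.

19

gcd(267, 59):
  267 = 4×59 + 31
  59 = 1×31 + 28
  31 = 1×28 + 3
  28 = 9×3 + 1
  3 = 3×1
so gcd(267, 59) = 1.
Back-substitute for Bézout coefficients:
  1 = 28 - 9×3
  ... = 59×(86) + 267×(-19)
Scale by 299541: one solution is (25760526, -5691279). Reduce p mod 267: (99, 1100).
General: p = 99 + 267t, q = 1100 - 59t.
p ≥ 0 ⇒ t ≥ 0; q ≥ 0 ⇒ t ≤ 18. So t ∈ [0, 18]: 19 solutions.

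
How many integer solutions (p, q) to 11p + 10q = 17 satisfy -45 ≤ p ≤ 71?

gcd(11, 10):
  11 = 1·10 + 1
  10 = 10·1
so gcd(11, 10) = 1.
Back-substitute for Bézout coefficients:
  1 = 11 - 1·10
  ... = 11·(1) + 10·(-1)
Scale by 17: particular solution (17, -17); reduce p mod 10: (7, -6).
General solution: p = 7 + 10t, q = -6 - 11t for integer t.
-45 ≤ 7 + 10t ≤ 71 gives t ∈ [-5, 6], which is 12 values.

12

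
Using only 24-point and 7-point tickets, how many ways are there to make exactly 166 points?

1

Need nonnegative integers with 24j + 7k = 166.
gcd(24, 7) = 1, and 24·(-2) + 7·(7) = 1.
So (j₀, k₀) = (-332, 1162); general j = -332 + 7t, k = 1162 - 24t.
j ≥ 0 ⇒ t ≥ 48; k ≥ 0 ⇒ t ≤ 48. That's 1 value of t.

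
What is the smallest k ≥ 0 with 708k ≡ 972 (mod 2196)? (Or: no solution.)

gcd(2196, 708):
  2196 = 3·708 + 72
  708 = 9·72 + 60
  72 = 1·60 + 12
  60 = 5·12
so gcd(2196, 708) = 12.
12 divides 972, so solutions exist.
Back-substitute for Bézout coefficients:
  12 = 72 - 1·60
  ... = 708·(-31) + 2196·(10)
So 708·(-31) ≡ 12 (mod 2196); multiply by 81: k ≡ -2511 (mod 183).
Smallest nonnegative: k = -2511 mod 183 = 51.

51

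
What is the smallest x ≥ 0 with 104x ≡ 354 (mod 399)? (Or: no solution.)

318

gcd(399, 104) = 1.
1 divides 354, so solutions exist.
By Bézout, 104·(188) + 399·(-49) = 1.
So 104·(188) ≡ 1 (mod 399); multiply by 354: x ≡ 66552 (mod 399).
Smallest nonnegative: x = 66552 mod 399 = 318.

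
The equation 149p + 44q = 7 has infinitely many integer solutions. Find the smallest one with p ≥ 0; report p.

3

gcd(149, 44) = 1.
1 divides 7, so solutions exist.
By Bézout, 149·(13) + 44·(-44) = 1.
Scale by 7/1 = 7: (p₀, q₀) = (91, -308).
General solution: p = 91 + 44t, q = -308 - 149t for integer t.
p ≥ 0: smallest is 91 mod 44 = 3 (at t = -2), with q = -10.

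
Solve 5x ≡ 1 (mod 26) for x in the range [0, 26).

gcd(26, 5) = 1  (26 = 5×5 + 1, 5 = 5×1).
Back-substituting, 5×(-5) + 26×(1) = 1.
So 5×-5 ≡ 1 (mod 26), and -5 mod 26 = 21.

21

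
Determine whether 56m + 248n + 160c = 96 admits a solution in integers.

yes

gcd(248, 56) = 8  (248 = 4·56 + 24, 56 = 2·24 + 8, 24 = 3·8).
gcd(8, 160) = 8.
8 divides 96, so integer solutions exist.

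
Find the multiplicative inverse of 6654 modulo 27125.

gcd(27125, 6654) = 1.
By Bézout, 6654*(-2931) + 27125*(719) = 1.
So 6654*-2931 ≡ 1 (mod 27125), and -2931 mod 27125 = 24194.

24194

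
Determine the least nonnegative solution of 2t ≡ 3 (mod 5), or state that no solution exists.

4

gcd(5, 2):
  5 = 2*2 + 1
  2 = 2*1
so gcd(5, 2) = 1.
1 divides 3, so solutions exist.
Back-substitute for Bézout coefficients:
  1 = 5 - 2*2
  ... = 2*(-2) + 5*(1)
So 2*(-2) ≡ 1 (mod 5); multiply by 3: t ≡ -6 (mod 5).
Smallest nonnegative: t = -6 mod 5 = 4.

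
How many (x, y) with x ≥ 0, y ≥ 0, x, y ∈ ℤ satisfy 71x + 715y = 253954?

5

gcd(715, 71) = 1.
By Bézout, 71·(141) + 715·(-14) = 1.
One solution: (314, 324).
General: x = 314 + 715t, y = 324 - 71t.
x ≥ 0 ⇒ t ≥ 0; y ≥ 0 ⇒ t ≤ 4. So t ∈ [0, 4]: 5 solutions.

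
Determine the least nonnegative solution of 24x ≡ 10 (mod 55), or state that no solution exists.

gcd(55, 24) = 1  (55 = 2·24 + 7, 24 = 3·7 + 3, 7 = 2·3 + 1, 3 = 3·1).
1 divides 10, so solutions exist.
Back-substituting, 24·(-16) + 55·(7) = 1.
So 24·(-16) ≡ 1 (mod 55); multiply by 10: x ≡ -160 (mod 55).
Smallest nonnegative: x = -160 mod 55 = 5.

5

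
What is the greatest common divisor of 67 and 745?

gcd(745, 67):
  745 = 11×67 + 8
  67 = 8×8 + 3
  8 = 2×3 + 2
  3 = 1×2 + 1
  2 = 2×1
so gcd(745, 67) = 1.

1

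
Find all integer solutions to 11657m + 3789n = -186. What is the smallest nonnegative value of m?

gcd(11657, 3789):
  11657 = 3·3789 + 290
  3789 = 13·290 + 19
  290 = 15·19 + 5
  19 = 3·5 + 4
  5 = 1·4 + 1
  4 = 4·1
so gcd(11657, 3789) = 1.
1 divides -186, so solutions exist.
Back-substitute for Bézout coefficients:
  1 = 5 - 1·4
  ... = 11657·(797) + 3789·(-2452)
Scale by -186/1 = -186: (m₀, n₀) = (-148242, 456072).
General solution: m = -148242 + 3789t, n = 456072 - 11657t for integer t.
m ≥ 0: smallest is -148242 mod 3789 = 3318 (at t = 40), with n = -10208.

3318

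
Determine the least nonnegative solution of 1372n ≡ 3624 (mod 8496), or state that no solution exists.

690

gcd(8496, 1372) = 4.
4 divides 3624, so solutions exist.
By Bézout, 1372·(-161) + 8496·(26) = 4.
So 1372·(-161) ≡ 4 (mod 8496); multiply by 906: n ≡ -145866 (mod 2124).
Smallest nonnegative: n = -145866 mod 2124 = 690.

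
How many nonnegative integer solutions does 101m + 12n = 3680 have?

3

gcd(101, 12) = 1.
By Bézout, 101*(5) + 12*(-42) = 1.
One solution: (4, 273).
General: m = 4 + 12t, n = 273 - 101t.
m ≥ 0 ⇒ t ≥ 0; n ≥ 0 ⇒ t ≤ 2. So t ∈ [0, 2]: 3 solutions.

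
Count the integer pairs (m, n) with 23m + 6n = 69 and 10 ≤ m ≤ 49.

6

gcd(23, 6) = 1.
By Bézout, 23·(-1) + 6·(4) = 1.
Particular solution: (3, 0).
General solution: m = 3 + 6t, n = 0 - 23t for integer t.
10 ≤ 3 + 6t ≤ 49 gives t ∈ [2, 7], which is 6 values.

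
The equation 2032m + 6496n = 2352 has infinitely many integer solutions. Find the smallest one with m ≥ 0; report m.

gcd(6496, 2032):
  6496 = 3·2032 + 400
  2032 = 5·400 + 32
  400 = 12·32 + 16
  32 = 2·16
so gcd(6496, 2032) = 16.
16 divides 2352, so solutions exist.
Back-substitute for Bézout coefficients:
  16 = 400 - 12·32
  ... = 2032·(-195) + 6496·(61)
Scale by 2352/16 = 147: (m₀, n₀) = (-28665, 8967).
General solution: m = -28665 + 406t, n = 8967 - 127t for integer t.
m ≥ 0: smallest is -28665 mod 406 = 161 (at t = 71), with n = -50.

161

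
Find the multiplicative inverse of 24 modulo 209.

61

gcd(209, 24) = 1.
By Bézout, 24×(61) + 209×(-7) = 1.
So 24×61 ≡ 1 (mod 209), and 61 mod 209 = 61.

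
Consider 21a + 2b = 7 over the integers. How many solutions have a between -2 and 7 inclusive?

gcd(21, 2) = 1  (21 = 10·2 + 1, 2 = 2·1).
Back-substituting, 21·(1) + 2·(-10) = 1.
Scale by 7: particular solution (7, -70); reduce a mod 2: (1, -7).
General solution: a = 1 + 2t, b = -7 - 21t for integer t.
-2 ≤ 1 + 2t ≤ 7 gives t ∈ [-1, 3], which is 5 values.

5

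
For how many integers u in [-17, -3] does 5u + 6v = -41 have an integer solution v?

gcd(6, 5):
  6 = 1·5 + 1
  5 = 5·1
so gcd(6, 5) = 1.
Back-substitute for Bézout coefficients:
  1 = 6 - 1·5
  ... = 5·(-1) + 6·(1)
Scale by -41: particular solution (41, -41); reduce u mod 6: (5, -11).
General solution: u = 5 + 6t, v = -11 - 5t for integer t.
-17 ≤ 5 + 6t ≤ -3 gives t ∈ [-3, -2], which is 2 values.

2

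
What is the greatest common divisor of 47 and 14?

1

gcd(47, 14) = 1  (47 = 3·14 + 5, 14 = 2·5 + 4, 5 = 1·4 + 1, 4 = 4·1).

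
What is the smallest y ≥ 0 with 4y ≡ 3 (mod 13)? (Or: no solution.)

gcd(13, 4):
  13 = 3*4 + 1
  4 = 4*1
so gcd(13, 4) = 1.
1 divides 3, so solutions exist.
Back-substitute for Bézout coefficients:
  1 = 13 - 3*4
  ... = 4*(-3) + 13*(1)
So 4*(-3) ≡ 1 (mod 13); multiply by 3: y ≡ -9 (mod 13).
Smallest nonnegative: y = -9 mod 13 = 4.

4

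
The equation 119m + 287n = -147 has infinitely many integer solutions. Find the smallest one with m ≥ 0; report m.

gcd(287, 119):
  287 = 2×119 + 49
  119 = 2×49 + 21
  49 = 2×21 + 7
  21 = 3×7
so gcd(287, 119) = 7.
7 divides -147, so solutions exist.
Back-substitute for Bézout coefficients:
  7 = 49 - 2×21
  ... = 119×(-12) + 287×(5)
Scale by -147/7 = -21: (m₀, n₀) = (252, -105).
General solution: m = 252 + 41t, n = -105 - 17t for integer t.
m ≥ 0: smallest is 252 mod 41 = 6 (at t = -6), with n = -3.

6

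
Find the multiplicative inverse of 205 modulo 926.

gcd(926, 205):
  926 = 4×205 + 106
  205 = 1×106 + 99
  106 = 1×99 + 7
  99 = 14×7 + 1
  7 = 7×1
so gcd(926, 205) = 1.
Back-substitute for Bézout coefficients:
  1 = 99 - 14×7
  ... = 205×(131) + 926×(-29)
So 205×131 ≡ 1 (mod 926), and 131 mod 926 = 131.

131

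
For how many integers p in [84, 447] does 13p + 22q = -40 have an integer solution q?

17

gcd(22, 13) = 1.
By Bézout, 13·(-5) + 22·(3) = 1.
Particular solution: (2, -3).
General solution: p = 2 + 22t, q = -3 - 13t for integer t.
84 ≤ 2 + 22t ≤ 447 gives t ∈ [4, 20], which is 17 values.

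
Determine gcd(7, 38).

gcd(38, 7):
  38 = 5·7 + 3
  7 = 2·3 + 1
  3 = 3·1
so gcd(38, 7) = 1.

1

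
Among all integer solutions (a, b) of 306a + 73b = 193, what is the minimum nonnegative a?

gcd(306, 73):
  306 = 4*73 + 14
  73 = 5*14 + 3
  14 = 4*3 + 2
  3 = 1*2 + 1
  2 = 2*1
so gcd(306, 73) = 1.
1 divides 193, so solutions exist.
Back-substitute for Bézout coefficients:
  1 = 3 - 1*2
  ... = 306*(-26) + 73*(109)
Scale by 193/1 = 193: (a₀, b₀) = (-5018, 21037).
General solution: a = -5018 + 73t, b = 21037 - 306t for integer t.
a ≥ 0: smallest is -5018 mod 73 = 19 (at t = 69), with b = -77.

19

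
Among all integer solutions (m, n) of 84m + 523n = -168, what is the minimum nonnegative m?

gcd(523, 84):
  523 = 6×84 + 19
  84 = 4×19 + 8
  19 = 2×8 + 3
  8 = 2×3 + 2
  3 = 1×2 + 1
  2 = 2×1
so gcd(523, 84) = 1.
1 divides -168, so solutions exist.
Back-substitute for Bézout coefficients:
  1 = 3 - 1×2
  ... = 84×(-193) + 523×(31)
Scale by -168/1 = -168: (m₀, n₀) = (32424, -5208).
General solution: m = 32424 + 523t, n = -5208 - 84t for integer t.
m ≥ 0: smallest is 32424 mod 523 = 521 (at t = -61), with n = -84.

521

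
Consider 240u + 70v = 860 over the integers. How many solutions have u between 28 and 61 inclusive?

gcd(240, 70) = 10.
By Bézout, 240×(-2) + 70×(7) = 10.
Particular solution: (3, 2).
General solution: u = 3 + 7t, v = 2 - 24t for integer t.
28 ≤ 3 + 7t ≤ 61 gives t ∈ [4, 8], which is 5 values.

5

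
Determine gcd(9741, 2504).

1

gcd(9741, 2504):
  9741 = 3×2504 + 2229
  2504 = 1×2229 + 275
  2229 = 8×275 + 29
  275 = 9×29 + 14
  29 = 2×14 + 1
  14 = 14×1
so gcd(9741, 2504) = 1.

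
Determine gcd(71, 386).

gcd(386, 71) = 1  (386 = 5×71 + 31, 71 = 2×31 + 9, 31 = 3×9 + 4, 9 = 2×4 + 1, 4 = 4×1).

1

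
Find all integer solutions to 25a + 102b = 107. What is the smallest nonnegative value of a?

41

gcd(102, 25):
  102 = 4·25 + 2
  25 = 12·2 + 1
  2 = 2·1
so gcd(102, 25) = 1.
1 divides 107, so solutions exist.
Back-substitute for Bézout coefficients:
  1 = 25 - 12·2
  ... = 25·(49) + 102·(-12)
Scale by 107/1 = 107: (a₀, b₀) = (5243, -1284).
General solution: a = 5243 + 102t, b = -1284 - 25t for integer t.
a ≥ 0: smallest is 5243 mod 102 = 41 (at t = -51), with b = -9.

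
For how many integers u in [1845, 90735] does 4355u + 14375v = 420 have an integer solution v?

31

gcd(14375, 4355):
  14375 = 3·4355 + 1310
  4355 = 3·1310 + 425
  1310 = 3·425 + 35
  425 = 12·35 + 5
  35 = 7·5
so gcd(14375, 4355) = 5.
Back-substitute for Bézout coefficients:
  5 = 425 - 12·35
  ... = 4355·(406) + 14375·(-123)
Scale by 84: particular solution (34104, -10332); reduce u mod 2875: (2479, -751).
General solution: u = 2479 + 2875t, v = -751 - 871t for integer t.
1845 ≤ 2479 + 2875t ≤ 90735 gives t ∈ [0, 30], which is 31 values.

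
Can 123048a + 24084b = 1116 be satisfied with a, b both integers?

yes

gcd(123048, 24084) = 36  (123048 = 5·24084 + 2628, 24084 = 9·2628 + 432, 2628 = 6·432 + 36, 432 = 12·36).
36 divides 1116, so integer solutions exist.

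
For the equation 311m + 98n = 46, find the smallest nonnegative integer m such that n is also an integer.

20

gcd(311, 98):
  311 = 3×98 + 17
  98 = 5×17 + 13
  17 = 1×13 + 4
  13 = 3×4 + 1
  4 = 4×1
so gcd(311, 98) = 1.
1 divides 46, so solutions exist.
Back-substitute for Bézout coefficients:
  1 = 13 - 3×4
  ... = 311×(-23) + 98×(73)
Scale by 46/1 = 46: (m₀, n₀) = (-1058, 3358).
General solution: m = -1058 + 98t, n = 3358 - 311t for integer t.
m ≥ 0: smallest is -1058 mod 98 = 20 (at t = 11), with n = -63.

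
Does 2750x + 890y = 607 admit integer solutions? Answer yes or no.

gcd(2750, 890) = 10.
10 does not divide 607 (remainder 7), so no integer solutions.

no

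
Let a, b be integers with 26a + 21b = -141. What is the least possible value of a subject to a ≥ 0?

18

gcd(26, 21):
  26 = 1×21 + 5
  21 = 4×5 + 1
  5 = 5×1
so gcd(26, 21) = 1.
1 divides -141, so solutions exist.
Back-substitute for Bézout coefficients:
  1 = 21 - 4×5
  ... = 26×(-4) + 21×(5)
Scale by -141/1 = -141: (a₀, b₀) = (564, -705).
General solution: a = 564 + 21t, b = -705 - 26t for integer t.
a ≥ 0: smallest is 564 mod 21 = 18 (at t = -26), with b = -29.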